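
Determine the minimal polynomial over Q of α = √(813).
m_α(x) = x^2 - 813

α satisfies α^2 - 813 = 0, so x^2 - 813 annihilates α. Since d = 813 is squarefree and ≠ 1, it is not a perfect square in Q, so x^2 - 813 has no rational root and is therefore irreducible over Q (a degree-2 polynomial over a field is irreducible iff it has no root). Hence m_α(x) = x^2 - 813.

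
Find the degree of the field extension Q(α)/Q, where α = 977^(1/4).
[Q(α):Q] = 4

α is a root of x^4 - 977. By Eisenstein's criterion at the prime p = 977 (which divides the constant term 977 but p^2 = 954529 does not, since 977 is squarefree), x^4 - 977 is irreducible over Q. Hence [Q(α):Q] = 4.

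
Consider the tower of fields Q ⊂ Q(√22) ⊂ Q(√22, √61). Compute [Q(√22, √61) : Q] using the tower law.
[Q(√22, √61) : Q] = 4

[Q(√22):Q] = 2 (min poly x^2 - 22, irreducible since 22 is squarefree > 1). For the top step, suppose √61 ∈ Q(√22), say √61 = c + d√22 with c, d ∈ Q. Squaring: 61 = c^2 + 22d^2 + 2cd√22. Since √22 ∉ Q this forces 2cd = 0. If d = 0 then √61 = c ∈ Q, contradicting 61 squarefree > 1. If c = 0 then 61 = 22d^2, so 22·61 = (22d)^2 is a perfect square in Q — but 22·61 = 1342 is not a perfect square (since 22 and 61 are distinct squarefree integers). Contradiction. Hence √61 ∉ Q(√22), so x^2 - 61 stays irreducible over Q(√22) and [Q(√22, √61) : Q(√22)] = 2. By the tower law, [Q(√22, √61) : Q] = 2 · 2 = 4.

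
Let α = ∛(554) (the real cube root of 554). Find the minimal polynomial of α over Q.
m_α(x) = x^3 - 554

α satisfies α^3 = 554, so x^3 - 554 annihilates α. By the rational root test, a rational root p/q (in lowest terms) of x^3 - 554 would satisfy p^3 = 554 q^3, forcing q = 1 and p^3 = 554; but 554 is not a perfect cube, contradiction. A monic cubic over Q with no rational root is irreducible (any nontrivial factorization would include a linear factor). Hence x^3 - 554 is the minimal polynomial of α, and in particular [Q(α):Q] = 3.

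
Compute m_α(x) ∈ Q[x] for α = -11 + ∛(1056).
m_α(x) = x^3 + 33x^2 + 363x + 275

Set β = α + 11 = ∛(1056), so β^3 = 1056. Then (α + 11)^3 - 1056 = 0, i.e. α is a root of g(x) = (x + 11)^3 - 1056 = x^3 + 33x^2 + 363x + 275. Since g(x) = h(x + 11) where h(x) = x^3 - 1056, and h is irreducible over Q (because 1056 is not a perfect cube, so h has no rational root, and a monic cubic with no rational root is irreducible), g is also irreducible (irreducibility is preserved under the substitution x → x + 11). Hence m_α(x) = x^3 + 33x^2 + 363x + 275.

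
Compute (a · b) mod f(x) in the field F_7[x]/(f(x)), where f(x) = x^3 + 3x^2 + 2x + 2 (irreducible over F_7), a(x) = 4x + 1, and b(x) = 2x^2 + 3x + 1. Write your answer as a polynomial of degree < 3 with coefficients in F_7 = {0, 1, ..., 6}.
a · b ≡ 4x^2 + 5x + 6 (mod f(x))

Multiply in F_7[x]: a(x)·b(x) = (4x + 1)·(2x^2 + 3x + 1) = x^3 + 1. This has degree ≥ 3, so divide by f(x) over F_7: x^3 + 1 = (1)·(x^3 + 3x^2 + 2x + 2) + (4x^2 + 5x + 6). Hence a·b ≡ 4x^2 + 5x + 6 (mod f). (F_7[x]/(f) is a field with 7^3 = 343 elements since f is irreducible of degree 3.)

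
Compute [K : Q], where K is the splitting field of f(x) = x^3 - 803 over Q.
[K : Q] = 6

The roots of x^3 - 803 are ∛803, ω∛803, ω^2∛803 where ω = e^(2πi/3) is a primitive cube root of unity, so K = Q(∛803, ω). Now [Q(∛803):Q] = 3 (since 803 is not a perfect cube, x^3 - 803 is irreducible) and [Q(ω):Q] = 2. Both 2 and 3 divide [K:Q], and [K:Q] ≤ 3·2 = 6, so [K:Q] = 6. (Equivalently: Q(∛803) ⊂ R but ω ∉ R, so [K : Q(∛803)] = 2.)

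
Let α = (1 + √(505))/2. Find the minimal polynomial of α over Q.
m_α(x) = x^2 - x - 126

From 2α - 1 = √(505), squaring gives (2α - 1)^2 = 505, i.e. 4α^2 - 4α + 1 = 505, so α^2 - α + (1 - 505)/4 = 0. Since 505 ≡ 1 (mod 4), (1 - 505)/4 = -126 ∈ Z. The polynomial x^2 - x - 126 has discriminant 1 - 4·(-126) = 505, which is not a perfect square in Q (d = 505 is squarefree and ≠ 1), so x^2 - x - 126 is irreducible over Q. It is the minimal polynomial of α.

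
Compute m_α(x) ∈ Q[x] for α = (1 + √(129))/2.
m_α(x) = x^2 - x - 32

From 2α - 1 = √(129), squaring gives (2α - 1)^2 = 129, i.e. 4α^2 - 4α + 1 = 129, so α^2 - α + (1 - 129)/4 = 0. Since 129 ≡ 1 (mod 4), (1 - 129)/4 = -32 ∈ Z. The polynomial x^2 - x - 32 has discriminant 1 - 4·(-32) = 129, which is not a perfect square in Q (d = 129 is squarefree and ≠ 1), so x^2 - x - 32 is irreducible over Q. It is the minimal polynomial of α.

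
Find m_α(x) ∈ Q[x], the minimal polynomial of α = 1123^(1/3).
m_α(x) = x^3 - 1123

α satisfies α^3 = 1123, so x^3 - 1123 annihilates α. By the rational root test, a rational root p/q (in lowest terms) of x^3 - 1123 would satisfy p^3 = 1123 q^3, forcing q = 1 and p^3 = 1123; but 1123 is not a perfect cube, contradiction. A monic cubic over Q with no rational root is irreducible (any nontrivial factorization would include a linear factor). Hence x^3 - 1123 is the minimal polynomial of α, and in particular [Q(α):Q] = 3.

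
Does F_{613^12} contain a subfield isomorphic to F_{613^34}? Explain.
No: F_{613^34} is not a subfield of F_{613^12}

F_{p^m} embeds in F_{p^n} iff m | n. Here 34 ∤ 12 (since 12 = 0·34 + 12 with remainder 12 ≠ 0), so F_{613^34} is not a subfield of F_{613^12}. Equivalently: if it were, the tower law would give 34 = [F_{613^34}:F_613] dividing [F_{613^12}:F_613] = 12, contradiction.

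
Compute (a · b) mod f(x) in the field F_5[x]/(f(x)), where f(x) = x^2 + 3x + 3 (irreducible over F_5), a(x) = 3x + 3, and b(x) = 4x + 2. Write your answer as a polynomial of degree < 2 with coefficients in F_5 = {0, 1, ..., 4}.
a · b ≡ 2x (mod f(x))

Multiply in F_5[x]: a(x)·b(x) = (3x + 3)·(4x + 2) = 2x^2 + 3x + 1. This has degree ≥ 2, so divide by f(x) over F_5: 2x^2 + 3x + 1 = (2)·(x^2 + 3x + 3) + (2x). Hence a·b ≡ 2x (mod f). (F_5[x]/(f) is a field with 5^2 = 25 elements since f is irreducible of degree 2.)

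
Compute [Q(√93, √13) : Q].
[Q(√93, √13) : Q] = 4

[Q(√93):Q] = 2 (min poly x^2 - 93, irreducible since 93 is squarefree > 1). For the top step, suppose √13 ∈ Q(√93), say √13 = c + d√93 with c, d ∈ Q. Squaring: 13 = c^2 + 93d^2 + 2cd√93. Since √93 ∉ Q this forces 2cd = 0. If d = 0 then √13 = c ∈ Q, contradicting 13 squarefree > 1. If c = 0 then 13 = 93d^2, so 93·13 = (93d)^2 is a perfect square in Q — but 93·13 = 1209 is not a perfect square (since 93 and 13 are distinct squarefree integers). Contradiction. Hence √13 ∉ Q(√93), so x^2 - 13 stays irreducible over Q(√93) and [Q(√93, √13) : Q(√93)] = 2. By the tower law, [Q(√93, √13) : Q] = 2 · 2 = 4.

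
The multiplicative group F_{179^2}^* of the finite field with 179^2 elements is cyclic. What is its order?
|F_{179^2}^*| = 32040

F_{179^2} has 179^2 = 32041 elements; its multiplicative group consists of all nonzero elements, so |F_{179^2}^*| = 32041 - 1 = 32040. (It is cyclic since any finite subgroup of the multiplicative group of a field is cyclic.)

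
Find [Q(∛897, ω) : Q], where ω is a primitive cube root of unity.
[Q(∛897, ω) : Q] = 6

[Q(∛897):Q] = 3 (min poly x^3 - 897, irreducible since 897 is not a perfect cube). [Q(ω):Q] = 2 (min poly x^2 + x + 1). Since Q(∛897) ⊂ R and ω ∉ R, we have ω ∉ Q(∛897), so x^2 + x + 1 remains irreducible over Q(∛897) and [Q(∛897, ω) : Q(∛897)] = 2. By the tower law, [Q(∛897, ω) : Q] = 3 · 2 = 6. (In fact Q(∛897, ω) is the splitting field of x^3 - 897 over Q.)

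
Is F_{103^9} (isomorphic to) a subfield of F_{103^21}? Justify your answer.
No: F_{103^9} is not a subfield of F_{103^21}

F_{p^m} embeds in F_{p^n} iff m | n. Here 9 ∤ 21 (since 21 = 2·9 + 3 with remainder 3 ≠ 0), so F_{103^9} is not a subfield of F_{103^21}. Equivalently: if it were, the tower law would give 9 = [F_{103^9}:F_103] dividing [F_{103^21}:F_103] = 21, contradiction.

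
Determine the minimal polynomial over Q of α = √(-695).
m_α(x) = x^2 + 695

α satisfies α^2 + 695 = 0, so x^2 + 695 annihilates α. Since d = -695 is squarefree and ≠ 1, it is not a perfect square in Q, so x^2 + 695 has no rational root and is therefore irreducible over Q (a degree-2 polynomial over a field is irreducible iff it has no root). Hence m_α(x) = x^2 + 695.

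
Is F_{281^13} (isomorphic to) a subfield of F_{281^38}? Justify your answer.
No: F_{281^13} is not a subfield of F_{281^38}

F_{p^m} embeds in F_{p^n} iff m | n. Here 13 ∤ 38 (since 38 = 2·13 + 12 with remainder 12 ≠ 0), so F_{281^13} is not a subfield of F_{281^38}. Equivalently: if it were, the tower law would give 13 = [F_{281^13}:F_281] dividing [F_{281^38}:F_281] = 38, contradiction.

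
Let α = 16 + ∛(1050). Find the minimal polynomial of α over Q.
m_α(x) = x^3 - 48x^2 + 768x - 5146

Set β = α - 16 = ∛(1050), so β^3 = 1050. Then (α - 16)^3 - 1050 = 0, i.e. α is a root of g(x) = (x - 16)^3 - 1050 = x^3 - 48x^2 + 768x - 5146. Since g(x) = h(x - 16) where h(x) = x^3 - 1050, and h is irreducible over Q (because 1050 is not a perfect cube, so h has no rational root, and a monic cubic with no rational root is irreducible), g is also irreducible (irreducibility is preserved under the substitution x → x - 16). Hence m_α(x) = x^3 - 48x^2 + 768x - 5146.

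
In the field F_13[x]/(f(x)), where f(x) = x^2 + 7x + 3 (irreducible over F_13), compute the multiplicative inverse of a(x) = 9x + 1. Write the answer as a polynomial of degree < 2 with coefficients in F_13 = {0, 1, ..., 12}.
a(x)^(-1) ≡ 9x + 10 (mod f(x))

Since f is irreducible over F_13, F_13[x]/(f) is a field and a(x) ≠ 0 has an inverse. Apply the extended Euclidean algorithm to f(x) and a(x) in F_13[x]: f(x) = (3x + 12)·a(x) + (4). The last nonzero remainder is the constant 4 = gcd(f, a) in F_13. Back-substituting through the division chain expresses 4 = s(x)·a(x) + t(x)·f(x) with s(x) ≡ 10x + 1 (mod f), so (10x + 1)·a(x) ≡ 4 (mod f). Multiplying by 4^(-1) ≡ 10 in F_13 gives a(x)^(-1) ≡ 10·(10x + 1) ≡ 9x + 10 (mod f). Check: (9x + 1)·(9x + 10) = 3x^2 + 8x + 10 ≡ 1 (mod x^2 + 7x + 3).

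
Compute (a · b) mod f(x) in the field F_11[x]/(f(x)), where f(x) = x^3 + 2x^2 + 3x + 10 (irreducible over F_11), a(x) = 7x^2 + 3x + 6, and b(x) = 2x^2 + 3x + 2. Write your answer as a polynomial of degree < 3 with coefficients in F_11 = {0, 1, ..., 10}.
a · b ≡ 6x^2 + 8x (mod f(x))

Multiply in F_11[x]: a(x)·b(x) = (7x^2 + 3x + 6)·(2x^2 + 3x + 2) = 3x^4 + 5x^3 + 2x^2 + 2x + 1. This has degree ≥ 3, so divide by f(x) over F_11: 3x^4 + 5x^3 + 2x^2 + 2x + 1 = (3x + 10)·(x^3 + 2x^2 + 3x + 10) + (6x^2 + 8x). Hence a·b ≡ 6x^2 + 8x (mod f). (F_11[x]/(f) is a field with 11^3 = 1331 elements since f is irreducible of degree 3.)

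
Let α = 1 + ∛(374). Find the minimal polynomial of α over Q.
m_α(x) = x^3 - 3x^2 + 3x - 375

Set β = α - 1 = ∛(374), so β^3 = 374. Then (α - 1)^3 - 374 = 0, i.e. α is a root of g(x) = (x - 1)^3 - 374 = x^3 - 3x^2 + 3x - 375. Since g(x) = h(x - 1) where h(x) = x^3 - 374, and h is irreducible over Q (because 374 is not a perfect cube, so h has no rational root, and a monic cubic with no rational root is irreducible), g is also irreducible (irreducibility is preserved under the substitution x → x - 1). Hence m_α(x) = x^3 - 3x^2 + 3x - 375.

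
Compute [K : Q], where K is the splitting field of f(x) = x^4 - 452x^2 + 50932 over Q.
[K : Q] = 4

Solving the quadratic in x^2: x^2 = (452 ± √(452^2 - 4·50932))/2 = (452 ± √576)/2 = (452 ± 24)/2, giving x^2 = 214 or x^2 = 238. So f(x) = (x^2 - 214)(x^2 - 238) and the roots of f are ±√214, ±√238. Hence the splitting field is K = Q(√214, √238). Since 214 and 238 are distinct squarefree integers > 1, their product 50932 is not a perfect square, so √238 ∉ Q(√214). By the tower law [K:Q] = [Q(√214,√238):Q(√214)] · [Q(√214):Q] = 2 · 2 = 4.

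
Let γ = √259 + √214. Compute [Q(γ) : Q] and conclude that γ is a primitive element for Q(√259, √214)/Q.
[Q(γ) : Q] = 4 (equivalently, Q(γ) = Q(√259, √214))

Obviously Q(γ) ⊆ Q(√259, √214), and [Q(√259, √214):Q] = 4 (since 259, 214 are distinct squarefree integers > 1 with 55426 not a perfect square). To show equality we compute the minimal polynomial of γ. From γ = √259 + √214: γ^2 = 259 + 2√(55426) + 214 = 473 + 2√(55426), so γ^2 - 473 = 2√(55426); squaring, (γ^2 - 473)^2 = 4·55426, i.e. γ^4 - 946γ^2 + 223729 - 221704 = 0, i.e. γ^4 - 946γ^2 + 2025 = 0. So γ is a root of x^4 - 946x^2 + 2025. This polynomial is irreducible over Q: it has no rational root (each ±√259 ± √214 is irrational), and any factorization into two quadratics over Q would force √(55426) ∈ Q (pairing opposite roots) or √259, √214 ∈ Q (other pairings), all impossible. Hence [Q(γ):Q] = 4 = [Q(√259, √214):Q], so Q(γ) = Q(√259, √214).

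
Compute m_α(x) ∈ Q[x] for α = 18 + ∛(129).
m_α(x) = x^3 - 54x^2 + 972x - 5961

Set β = α - 18 = ∛(129), so β^3 = 129. Then (α - 18)^3 - 129 = 0, i.e. α is a root of g(x) = (x - 18)^3 - 129 = x^3 - 54x^2 + 972x - 5961. Since g(x) = h(x - 18) where h(x) = x^3 - 129, and h is irreducible over Q (because 129 is not a perfect cube, so h has no rational root, and a monic cubic with no rational root is irreducible), g is also irreducible (irreducibility is preserved under the substitution x → x - 18). Hence m_α(x) = x^3 - 54x^2 + 972x - 5961.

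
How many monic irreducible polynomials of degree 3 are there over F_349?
There are 14169400 monic irreducible polynomials of degree 3 over F_349

Each element of F_{349^3} that lies in no proper subfield is a root of exactly one monic irreducible of degree 3 over F_349, and each such polynomial has 3 distinct roots in F_{349^3}. By Möbius inversion the count is N_349(3) = (1/3) Σ_{d|3} μ(3/d) · 349^d = (1/3)(μ(3)·349^1 + μ(1)·349^3) = 42508200/3 = 14169400.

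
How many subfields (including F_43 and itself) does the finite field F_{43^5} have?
F_{43^5} has 2 subfields

The subfields of F_{p^n} are exactly the fields F_{p^d} for d | n (each is the fixed field of the unique index-d subgroup of Gal(F_{p^n}/F_p) ≅ Z/nZ). The divisors of n = 5 are {1, 5}, giving 2 subfields: F_{43^1}, F_{43^5}.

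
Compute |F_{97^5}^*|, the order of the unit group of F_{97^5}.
|F_{97^5}^*| = 8587340256

F_{97^5} has 97^5 = 8587340257 elements; its multiplicative group consists of all nonzero elements, so |F_{97^5}^*| = 8587340257 - 1 = 8587340256. (It is cyclic since any finite subgroup of the multiplicative group of a field is cyclic.)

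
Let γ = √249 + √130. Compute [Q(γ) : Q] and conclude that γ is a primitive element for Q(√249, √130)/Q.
[Q(γ) : Q] = 4 (equivalently, Q(γ) = Q(√249, √130))

Obviously Q(γ) ⊆ Q(√249, √130), and [Q(√249, √130):Q] = 4 (since 249, 130 are distinct squarefree integers > 1 with 32370 not a perfect square). To show equality we compute the minimal polynomial of γ. From γ = √249 + √130: γ^2 = 249 + 2√(32370) + 130 = 379 + 2√(32370), so γ^2 - 379 = 2√(32370); squaring, (γ^2 - 379)^2 = 4·32370, i.e. γ^4 - 758γ^2 + 143641 - 129480 = 0, i.e. γ^4 - 758γ^2 + 14161 = 0. So γ is a root of x^4 - 758x^2 + 14161. This polynomial is irreducible over Q: it has no rational root (each ±√249 ± √130 is irrational), and any factorization into two quadratics over Q would force √(32370) ∈ Q (pairing opposite roots) or √249, √130 ∈ Q (other pairings), all impossible. Hence [Q(γ):Q] = 4 = [Q(√249, √130):Q], so Q(γ) = Q(√249, √130).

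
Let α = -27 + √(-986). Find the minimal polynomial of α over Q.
m_α(x) = x^2 + 54x + 1715

From α + 27 = √(-986), squaring gives (α + 27)^2 = -986, i.e. α^2 + 54α + 729 = -986, so α^2 + 54α + 1715 = 0. The discriminant of x^2 + 54x + 1715 is (54)^2 - 4·(1715) = 2916 - 6860 = -3944, and 4·(-986) is not a perfect square in Q since -986 is squarefree and ≠ 1. Hence x^2 + 54x + 1715 is irreducible over Q and is the minimal polynomial of α.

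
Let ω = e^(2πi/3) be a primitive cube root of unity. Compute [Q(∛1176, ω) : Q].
[Q(∛1176, ω) : Q] = 6

[Q(∛1176):Q] = 3 (min poly x^3 - 1176, irreducible since 1176 is not a perfect cube). [Q(ω):Q] = 2 (min poly x^2 + x + 1). Since Q(∛1176) ⊂ R and ω ∉ R, we have ω ∉ Q(∛1176), so x^2 + x + 1 remains irreducible over Q(∛1176) and [Q(∛1176, ω) : Q(∛1176)] = 2. By the tower law, [Q(∛1176, ω) : Q] = 3 · 2 = 6. (In fact Q(∛1176, ω) is the splitting field of x^3 - 1176 over Q.)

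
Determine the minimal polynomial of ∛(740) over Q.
m_α(x) = x^3 - 740

α satisfies α^3 = 740, so x^3 - 740 annihilates α. By the rational root test, a rational root p/q (in lowest terms) of x^3 - 740 would satisfy p^3 = 740 q^3, forcing q = 1 and p^3 = 740; but 740 is not a perfect cube, contradiction. A monic cubic over Q with no rational root is irreducible (any nontrivial factorization would include a linear factor). Hence x^3 - 740 is the minimal polynomial of α, and in particular [Q(α):Q] = 3.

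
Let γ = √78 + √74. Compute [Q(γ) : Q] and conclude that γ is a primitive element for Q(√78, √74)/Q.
[Q(γ) : Q] = 4 (equivalently, Q(γ) = Q(√78, √74))

Obviously Q(γ) ⊆ Q(√78, √74), and [Q(√78, √74):Q] = 4 (since 78, 74 are distinct squarefree integers > 1 with 5772 not a perfect square). To show equality we compute the minimal polynomial of γ. From γ = √78 + √74: γ^2 = 78 + 2√(5772) + 74 = 152 + 2√(5772), so γ^2 - 152 = 2√(5772); squaring, (γ^2 - 152)^2 = 4·5772, i.e. γ^4 - 304γ^2 + 23104 - 23088 = 0, i.e. γ^4 - 304γ^2 + 16 = 0. So γ is a root of x^4 - 304x^2 + 16. This polynomial is irreducible over Q: it has no rational root (each ±√78 ± √74 is irrational), and any factorization into two quadratics over Q would force √(5772) ∈ Q (pairing opposite roots) or √78, √74 ∈ Q (other pairings), all impossible. Hence [Q(γ):Q] = 4 = [Q(√78, √74):Q], so Q(γ) = Q(√78, √74).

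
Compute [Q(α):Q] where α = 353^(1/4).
[Q(α):Q] = 4

α is a root of x^4 - 353. By Eisenstein's criterion at the prime p = 353 (which divides the constant term 353 but p^2 = 124609 does not, since 353 is squarefree), x^4 - 353 is irreducible over Q. Hence [Q(α):Q] = 4.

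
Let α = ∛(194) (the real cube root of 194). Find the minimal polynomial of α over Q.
m_α(x) = x^3 - 194

α satisfies α^3 = 194, so x^3 - 194 annihilates α. By the rational root test, a rational root p/q (in lowest terms) of x^3 - 194 would satisfy p^3 = 194 q^3, forcing q = 1 and p^3 = 194; but 194 is not a perfect cube, contradiction. A monic cubic over Q with no rational root is irreducible (any nontrivial factorization would include a linear factor). Hence x^3 - 194 is the minimal polynomial of α, and in particular [Q(α):Q] = 3.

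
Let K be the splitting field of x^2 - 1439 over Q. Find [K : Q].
[K : Q] = 2

f(x) = x^2 - 1439 factors as (x - √1439)(x + √1439). The splitting field is K = Q(√1439). Since 1439 is squarefree and > 1, it is not a perfect square, so x^2 - 1439 is irreducible over Q and [Q(√1439) : Q] = 2. Hence [K : Q] = 2.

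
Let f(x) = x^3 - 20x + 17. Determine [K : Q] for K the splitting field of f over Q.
[K : Q] = 6

By the rational root test, any rational root of the monic integer polynomial f(x) = x^3 - 20x + 17 must be an integer dividing the constant term 17, i.e. one of ±{1, 17}. Evaluating: f(1) = -2, f(-1) = 36, f(17) = 4590, f(-17) = -4556; none is 0, so f has no rational root and is therefore irreducible over Q (a cubic with no linear factor over a field is irreducible). For an irreducible cubic, the Galois group is A_3 or S_3 according as the discriminant disc(f) = -4a^3 - 27b^2 = -4·(-20)^3 - 27·(17)^2 = 24197 is or is not a square in Q. Here disc(f) = 24197 is not a perfect square in Q, so the Galois group of f over Q is not contained in A_3 and must be all of S_3. The splitting field has degree |S_3| = 6 over Q, so [K : Q] = 6.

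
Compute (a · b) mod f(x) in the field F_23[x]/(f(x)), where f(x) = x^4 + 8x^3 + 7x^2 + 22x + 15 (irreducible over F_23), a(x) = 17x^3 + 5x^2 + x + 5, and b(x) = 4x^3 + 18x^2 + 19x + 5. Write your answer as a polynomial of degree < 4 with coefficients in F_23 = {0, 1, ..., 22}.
a · b ≡ 16x^3 + 4x^2 + 18x + 4 (mod f(x))

Multiply in F_23[x]: a(x)·b(x) = (17x^3 + 5x^2 + x + 5)·(4x^3 + 18x^2 + 19x + 5) = 22x^6 + 4x^5 + 3x^4 + 11x^3 + 19x^2 + 8x + 2. This has degree ≥ 4, so divide by f(x) over F_23: 22x^6 + 4x^5 + 3x^4 + 11x^3 + 19x^2 + 8x + 2 = (22x^2 + 12x + 6)·(x^4 + 8x^3 + 7x^2 + 22x + 15) + (16x^3 + 4x^2 + 18x + 4). Hence a·b ≡ 16x^3 + 4x^2 + 18x + 4 (mod f). (F_23[x]/(f) is a field with 23^4 = 279841 elements since f is irreducible of degree 4.)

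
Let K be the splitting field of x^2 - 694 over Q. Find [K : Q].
[K : Q] = 2

f(x) = x^2 - 694 factors as (x - √694)(x + √694). The splitting field is K = Q(√694). Since 694 is squarefree and > 1, it is not a perfect square, so x^2 - 694 is irreducible over Q and [Q(√694) : Q] = 2. Hence [K : Q] = 2.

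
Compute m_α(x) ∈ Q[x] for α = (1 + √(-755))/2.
m_α(x) = x^2 - x + 189

From 2α - 1 = √(-755), squaring gives (2α - 1)^2 = -755, i.e. 4α^2 - 4α + 1 = -755, so α^2 - α + (1 + 755)/4 = 0. Since -755 ≡ 1 (mod 4), (1 + 755)/4 = 189 ∈ Z. The polynomial x^2 - x + 189 has discriminant 1 - 4·(189) = -755, which is not a perfect square in Q (d = -755 is squarefree and ≠ 1), so x^2 - x + 189 is irreducible over Q. It is the minimal polynomial of α.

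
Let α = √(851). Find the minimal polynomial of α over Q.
m_α(x) = x^2 - 851

α satisfies α^2 - 851 = 0, so x^2 - 851 annihilates α. Since d = 851 is squarefree and ≠ 1, it is not a perfect square in Q, so x^2 - 851 has no rational root and is therefore irreducible over Q (a degree-2 polynomial over a field is irreducible iff it has no root). Hence m_α(x) = x^2 - 851.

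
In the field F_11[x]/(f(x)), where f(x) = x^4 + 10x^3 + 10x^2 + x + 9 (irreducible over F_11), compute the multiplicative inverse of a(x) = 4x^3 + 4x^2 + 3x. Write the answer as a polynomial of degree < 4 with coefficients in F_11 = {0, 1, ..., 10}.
a(x)^(-1) ≡ 9x^3 + 6x^2 + 8x + 4 (mod f(x))

Since f is irreducible over F_11, F_11[x]/(f) is a field and a(x) ≠ 0 has an inverse. Apply the extended Euclidean algorithm to f(x) and a(x) in F_11[x]: f(x) = (3x + 5)·a(x) + (3x^2 + 8x + 9);  a(x) = (5x + 10)·(3x^2 + 8x + 9) + (10x + 9);  (3x^2 + 8x + 9) = (8x + 9)·(10x + 9) + (5). The last nonzero remainder is the constant 5 = gcd(f, a) in F_11. Back-substituting through the division chain expresses 5 = s(x)·a(x) + t(x)·f(x) with s(x) ≡ x^3 + 8x^2 + 7x + 9 (mod f), so (x^3 + 8x^2 + 7x + 9)·a(x) ≡ 5 (mod f). Multiplying by 5^(-1) ≡ 9 in F_11 gives a(x)^(-1) ≡ 9·(x^3 + 8x^2 + 7x + 9) ≡ 9x^3 + 6x^2 + 8x + 4 (mod f). Check: (4x^3 + 4x^2 + 3x)·(9x^3 + 6x^2 + 8x + 4) = 3x^6 + 5x^5 + 6x^4 + 7x^2 + x ≡ 1 (mod x^4 + 10x^3 + 10x^2 + x + 9).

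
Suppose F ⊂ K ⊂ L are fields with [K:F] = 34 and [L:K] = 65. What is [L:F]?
[L:F] = 2210

The tower law says that for any tower of field extensions F ⊂ K ⊂ L with finite degrees, [L:F] = [L:K] · [K:F]. Here this gives [L:F] = 65 · 34 = 2210.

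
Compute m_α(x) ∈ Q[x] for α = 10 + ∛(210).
m_α(x) = x^3 - 30x^2 + 300x - 1210

Set β = α - 10 = ∛(210), so β^3 = 210. Then (α - 10)^3 - 210 = 0, i.e. α is a root of g(x) = (x - 10)^3 - 210 = x^3 - 30x^2 + 300x - 1210. Since g(x) = h(x - 10) where h(x) = x^3 - 210, and h is irreducible over Q (because 210 is not a perfect cube, so h has no rational root, and a monic cubic with no rational root is irreducible), g is also irreducible (irreducibility is preserved under the substitution x → x - 10). Hence m_α(x) = x^3 - 30x^2 + 300x - 1210.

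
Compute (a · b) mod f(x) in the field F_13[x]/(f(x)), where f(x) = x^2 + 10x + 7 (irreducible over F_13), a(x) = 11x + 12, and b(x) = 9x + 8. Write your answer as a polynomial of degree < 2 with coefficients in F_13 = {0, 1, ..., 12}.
a · b ≡ 12x + 1 (mod f(x))

Multiply in F_13[x]: a(x)·b(x) = (11x + 12)·(9x + 8) = 8x^2 + x + 5. This has degree ≥ 2, so divide by f(x) over F_13: 8x^2 + x + 5 = (8)·(x^2 + 10x + 7) + (12x + 1). Hence a·b ≡ 12x + 1 (mod f). (F_13[x]/(f) is a field with 13^2 = 169 elements since f is irreducible of degree 2.)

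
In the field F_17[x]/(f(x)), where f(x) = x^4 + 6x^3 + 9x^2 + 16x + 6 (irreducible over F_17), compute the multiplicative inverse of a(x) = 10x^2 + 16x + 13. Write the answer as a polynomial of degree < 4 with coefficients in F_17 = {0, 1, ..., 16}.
a(x)^(-1) ≡ 10x^3 + x^2 + x + 3 (mod f(x))

Since f is irreducible over F_17, F_17[x]/(f) is a field and a(x) ≠ 0 has an inverse. Apply the extended Euclidean algorithm to f(x) and a(x) in F_17[x]: f(x) = (12x^2 + 12x + 12)·a(x) + (8x + 3);  a(x) = (14x + 1)·(8x + 3) + (10). The last nonzero remainder is the constant 10 = gcd(f, a) in F_17. Back-substituting through the division chain expresses 10 = s(x)·a(x) + t(x)·f(x) with s(x) ≡ 15x^3 + 10x^2 + 10x + 13 (mod f), so (15x^3 + 10x^2 + 10x + 13)·a(x) ≡ 10 (mod f). Multiplying by 10^(-1) ≡ 12 in F_17 gives a(x)^(-1) ≡ 12·(15x^3 + 10x^2 + 10x + 13) ≡ 10x^3 + x^2 + x + 3 (mod f). Check: (10x^2 + 16x + 13)·(10x^3 + x^2 + x + 3) = 15x^5 + 3x^3 + 8x^2 + 10x + 5 ≡ 1 (mod x^4 + 6x^3 + 9x^2 + 16x + 6).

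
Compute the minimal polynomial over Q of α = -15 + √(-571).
m_α(x) = x^2 + 30x + 796

From α + 15 = √(-571), squaring gives (α + 15)^2 = -571, i.e. α^2 + 30α + 225 = -571, so α^2 + 30α + 796 = 0. The discriminant of x^2 + 30x + 796 is (30)^2 - 4·(796) = 900 - 3184 = -2284, and 4·(-571) is not a perfect square in Q since -571 is squarefree and ≠ 1. Hence x^2 + 30x + 796 is irreducible over Q and is the minimal polynomial of α.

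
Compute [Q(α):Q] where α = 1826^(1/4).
[Q(α):Q] = 4

α is a root of x^4 - 1826. By Eisenstein's criterion at the prime p = 2 (which divides the constant term 1826 but p^2 = 4 does not, since 1826 is squarefree), x^4 - 1826 is irreducible over Q. Hence [Q(α):Q] = 4.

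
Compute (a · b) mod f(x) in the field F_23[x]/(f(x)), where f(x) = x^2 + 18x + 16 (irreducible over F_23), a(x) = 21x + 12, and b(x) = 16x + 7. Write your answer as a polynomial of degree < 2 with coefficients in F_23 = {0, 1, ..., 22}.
a · b ≡ 18x + 21 (mod f(x))

Multiply in F_23[x]: a(x)·b(x) = (21x + 12)·(16x + 7) = 14x^2 + 17x + 15. This has degree ≥ 2, so divide by f(x) over F_23: 14x^2 + 17x + 15 = (14)·(x^2 + 18x + 16) + (18x + 21). Hence a·b ≡ 18x + 21 (mod f). (F_23[x]/(f) is a field with 23^2 = 529 elements since f is irreducible of degree 2.)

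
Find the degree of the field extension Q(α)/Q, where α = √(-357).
[Q(α):Q] = 2

[Q(α):Q] equals the degree of the minimal polynomial of α. Here α^2 = -357 and x^2 + 357 is irreducible (d = -357 is squarefree, ≠ 1, hence not a square), so deg(m_α) = 2. Thus [Q(α):Q] = 2.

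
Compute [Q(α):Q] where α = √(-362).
[Q(α):Q] = 2

[Q(α):Q] equals the degree of the minimal polynomial of α. Here α^2 = -362 and x^2 + 362 is irreducible (d = -362 is squarefree, ≠ 1, hence not a square), so deg(m_α) = 2. Thus [Q(α):Q] = 2.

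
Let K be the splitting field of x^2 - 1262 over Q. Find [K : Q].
[K : Q] = 2

f(x) = x^2 - 1262 factors as (x - √1262)(x + √1262). The splitting field is K = Q(√1262). Since 1262 is squarefree and > 1, it is not a perfect square, so x^2 - 1262 is irreducible over Q and [Q(√1262) : Q] = 2. Hence [K : Q] = 2.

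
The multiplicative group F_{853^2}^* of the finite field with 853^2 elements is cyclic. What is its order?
|F_{853^2}^*| = 727608

F_{853^2} has 853^2 = 727609 elements; its multiplicative group consists of all nonzero elements, so |F_{853^2}^*| = 727609 - 1 = 727608. (It is cyclic since any finite subgroup of the multiplicative group of a field is cyclic.)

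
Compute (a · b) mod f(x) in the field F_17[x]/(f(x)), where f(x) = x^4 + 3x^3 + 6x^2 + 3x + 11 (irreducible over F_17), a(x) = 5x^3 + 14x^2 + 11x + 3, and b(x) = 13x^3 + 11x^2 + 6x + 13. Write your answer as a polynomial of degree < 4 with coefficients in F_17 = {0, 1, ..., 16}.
a · b ≡ 4x^3 + 13x^2 + 11x + 10 (mod f(x))

Multiply in F_17[x]: a(x)·b(x) = (5x^3 + 14x^2 + 11x + 3)·(13x^3 + 11x^2 + 6x + 13) = 14x^6 + 16x^5 + 4x^4 + 3x^3 + 9x^2 + 8x + 5. This has degree ≥ 4, so divide by f(x) over F_17: 14x^6 + 16x^5 + 4x^4 + 3x^3 + 9x^2 + 8x + 5 = (14x^2 + 8x + 15)·(x^4 + 3x^3 + 6x^2 + 3x + 11) + (4x^3 + 13x^2 + 11x + 10). Hence a·b ≡ 4x^3 + 13x^2 + 11x + 10 (mod f). (F_17[x]/(f) is a field with 17^4 = 83521 elements since f is irreducible of degree 4.)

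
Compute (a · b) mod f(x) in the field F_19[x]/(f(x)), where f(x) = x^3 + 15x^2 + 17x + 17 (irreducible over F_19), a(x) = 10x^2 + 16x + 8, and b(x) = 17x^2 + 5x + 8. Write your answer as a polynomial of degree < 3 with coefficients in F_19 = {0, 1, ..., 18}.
a · b ≡ 8x^2 + 4x + 16 (mod f(x))

Multiply in F_19[x]: a(x)·b(x) = (10x^2 + 16x + 8)·(17x^2 + 5x + 8) = 18x^4 + 18x^3 + 11x^2 + 16x + 7. This has degree ≥ 3, so divide by f(x) over F_19: 18x^4 + 18x^3 + 11x^2 + 16x + 7 = (18x + 14)·(x^3 + 15x^2 + 17x + 17) + (8x^2 + 4x + 16). Hence a·b ≡ 8x^2 + 4x + 16 (mod f). (F_19[x]/(f) is a field with 19^3 = 6859 elements since f is irreducible of degree 3.)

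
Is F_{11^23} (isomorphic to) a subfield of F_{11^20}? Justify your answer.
No: F_{11^23} is not a subfield of F_{11^20}

F_{p^m} embeds in F_{p^n} iff m | n. Here 23 ∤ 20 (since 20 = 0·23 + 20 with remainder 20 ≠ 0), so F_{11^23} is not a subfield of F_{11^20}. Equivalently: if it were, the tower law would give 23 = [F_{11^23}:F_11] dividing [F_{11^20}:F_11] = 20, contradiction.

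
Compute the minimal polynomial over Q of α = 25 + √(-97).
m_α(x) = x^2 - 50x + 722

From α - 25 = √(-97), squaring gives (α - 25)^2 = -97, i.e. α^2 - 50α + 625 = -97, so α^2 - 50α + 722 = 0. The discriminant of x^2 - 50x + 722 is (-50)^2 - 4·(722) = 2500 - 2888 = -388, and 4·(-97) is not a perfect square in Q since -97 is squarefree and ≠ 1. Hence x^2 - 50x + 722 is irreducible over Q and is the minimal polynomial of α.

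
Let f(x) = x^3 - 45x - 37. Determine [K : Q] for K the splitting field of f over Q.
[K : Q] = 6

By the rational root test, any rational root of the monic integer polynomial f(x) = x^3 - 45x - 37 must be an integer dividing the constant term -37, i.e. one of ±{1, 37}. Evaluating: f(1) = -81, f(-1) = 7, f(37) = 48951, f(-37) = -49025; none is 0, so f has no rational root and is therefore irreducible over Q (a cubic with no linear factor over a field is irreducible). For an irreducible cubic, the Galois group is A_3 or S_3 according as the discriminant disc(f) = -4a^3 - 27b^2 = -4·(-45)^3 - 27·(-37)^2 = 327537 is or is not a square in Q. Here disc(f) = 327537 is not a perfect square in Q, so the Galois group of f over Q is not contained in A_3 and must be all of S_3. The splitting field has degree |S_3| = 6 over Q, so [K : Q] = 6.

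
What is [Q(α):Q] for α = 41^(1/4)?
[Q(α):Q] = 4

α is a root of x^4 - 41. By Eisenstein's criterion at the prime p = 41 (which divides the constant term 41 but p^2 = 1681 does not, since 41 is squarefree), x^4 - 41 is irreducible over Q. Hence [Q(α):Q] = 4.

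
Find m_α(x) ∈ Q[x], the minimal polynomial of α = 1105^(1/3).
m_α(x) = x^3 - 1105

α satisfies α^3 = 1105, so x^3 - 1105 annihilates α. By the rational root test, a rational root p/q (in lowest terms) of x^3 - 1105 would satisfy p^3 = 1105 q^3, forcing q = 1 and p^3 = 1105; but 1105 is not a perfect cube, contradiction. A monic cubic over Q with no rational root is irreducible (any nontrivial factorization would include a linear factor). Hence x^3 - 1105 is the minimal polynomial of α, and in particular [Q(α):Q] = 3.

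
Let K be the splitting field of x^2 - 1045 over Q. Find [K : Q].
[K : Q] = 2

f(x) = x^2 - 1045 factors as (x - √1045)(x + √1045). The splitting field is K = Q(√1045). Since 1045 is squarefree and > 1, it is not a perfect square, so x^2 - 1045 is irreducible over Q and [Q(√1045) : Q] = 2. Hence [K : Q] = 2.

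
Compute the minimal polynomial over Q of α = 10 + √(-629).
m_α(x) = x^2 - 20x + 729

From α - 10 = √(-629), squaring gives (α - 10)^2 = -629, i.e. α^2 - 20α + 100 = -629, so α^2 - 20α + 729 = 0. The discriminant of x^2 - 20x + 729 is (-20)^2 - 4·(729) = 400 - 2916 = -2516, and 4·(-629) is not a perfect square in Q since -629 is squarefree and ≠ 1. Hence x^2 - 20x + 729 is irreducible over Q and is the minimal polynomial of α.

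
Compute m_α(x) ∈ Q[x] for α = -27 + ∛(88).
m_α(x) = x^3 + 81x^2 + 2187x + 19595

Set β = α + 27 = ∛(88), so β^3 = 88. Then (α + 27)^3 - 88 = 0, i.e. α is a root of g(x) = (x + 27)^3 - 88 = x^3 + 81x^2 + 2187x + 19595. Since g(x) = h(x + 27) where h(x) = x^3 - 88, and h is irreducible over Q (because 88 is not a perfect cube, so h has no rational root, and a monic cubic with no rational root is irreducible), g is also irreducible (irreducibility is preserved under the substitution x → x + 27). Hence m_α(x) = x^3 + 81x^2 + 2187x + 19595.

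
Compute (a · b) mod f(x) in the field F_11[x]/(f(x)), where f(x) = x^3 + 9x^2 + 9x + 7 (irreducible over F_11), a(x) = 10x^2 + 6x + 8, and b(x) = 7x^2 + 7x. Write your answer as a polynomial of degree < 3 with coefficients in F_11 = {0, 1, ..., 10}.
a · b ≡ 5x^2 + 4x + 7 (mod f(x))

Multiply in F_11[x]: a(x)·b(x) = (10x^2 + 6x + 8)·(7x^2 + 7x) = 4x^4 + 2x^3 + 10x^2 + x. This has degree ≥ 3, so divide by f(x) over F_11: 4x^4 + 2x^3 + 10x^2 + x = (4x + 10)·(x^3 + 9x^2 + 9x + 7) + (5x^2 + 4x + 7). Hence a·b ≡ 5x^2 + 4x + 7 (mod f). (F_11[x]/(f) is a field with 11^3 = 1331 elements since f is irreducible of degree 3.)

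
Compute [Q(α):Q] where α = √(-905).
[Q(α):Q] = 2

[Q(α):Q] equals the degree of the minimal polynomial of α. Here α^2 = -905 and x^2 + 905 is irreducible (d = -905 is squarefree, ≠ 1, hence not a square), so deg(m_α) = 2. Thus [Q(α):Q] = 2.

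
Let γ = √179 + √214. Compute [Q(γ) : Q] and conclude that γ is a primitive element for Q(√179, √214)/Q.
[Q(γ) : Q] = 4 (equivalently, Q(γ) = Q(√179, √214))

Obviously Q(γ) ⊆ Q(√179, √214), and [Q(√179, √214):Q] = 4 (since 179, 214 are distinct squarefree integers > 1 with 38306 not a perfect square). To show equality we compute the minimal polynomial of γ. From γ = √179 + √214: γ^2 = 179 + 2√(38306) + 214 = 393 + 2√(38306), so γ^2 - 393 = 2√(38306); squaring, (γ^2 - 393)^2 = 4·38306, i.e. γ^4 - 786γ^2 + 154449 - 153224 = 0, i.e. γ^4 - 786γ^2 + 1225 = 0. So γ is a root of x^4 - 786x^2 + 1225. This polynomial is irreducible over Q: it has no rational root (each ±√179 ± √214 is irrational), and any factorization into two quadratics over Q would force √(38306) ∈ Q (pairing opposite roots) or √179, √214 ∈ Q (other pairings), all impossible. Hence [Q(γ):Q] = 4 = [Q(√179, √214):Q], so Q(γ) = Q(√179, √214).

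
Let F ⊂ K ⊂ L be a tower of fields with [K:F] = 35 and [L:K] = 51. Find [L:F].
[L:F] = 1785

The tower law says that for any tower of field extensions F ⊂ K ⊂ L with finite degrees, [L:F] = [L:K] · [K:F]. Here this gives [L:F] = 51 · 35 = 1785.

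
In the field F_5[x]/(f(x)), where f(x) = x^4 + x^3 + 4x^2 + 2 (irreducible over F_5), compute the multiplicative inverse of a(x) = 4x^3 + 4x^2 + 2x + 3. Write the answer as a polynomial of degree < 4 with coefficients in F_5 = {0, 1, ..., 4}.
a(x)^(-1) ≡ 4x^3 + 2x^2 + 2x (mod f(x))

Since f is irreducible over F_5, F_5[x]/(f) is a field and a(x) ≠ 0 has an inverse. Apply the extended Euclidean algorithm to f(x) and a(x) in F_5[x]: f(x) = (4x)·a(x) + (x^2 + 3x + 2);  a(x) = (4x + 2)·(x^2 + 3x + 2) + (3x + 4);  (x^2 + 3x + 2) = (2x)·(3x + 4) + (2). The last nonzero remainder is the constant 2 = gcd(f, a) in F_5. Back-substituting through the division chain expresses 2 = s(x)·a(x) + t(x)·f(x) with s(x) ≡ 3x^3 + 4x^2 + 4x (mod f), so (3x^3 + 4x^2 + 4x)·a(x) ≡ 2 (mod f). Multiplying by 2^(-1) ≡ 3 in F_5 gives a(x)^(-1) ≡ 3·(3x^3 + 4x^2 + 4x) ≡ 4x^3 + 2x^2 + 2x (mod f). Check: (4x^3 + 4x^2 + 2x + 3)·(4x^3 + 2x^2 + 2x) = x^6 + 4x^5 + 4x^4 + 4x^3 + x ≡ 1 (mod x^4 + x^3 + 4x^2 + 2).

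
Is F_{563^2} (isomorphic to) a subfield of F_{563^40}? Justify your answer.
Yes: F_{563^2} is a subfield of F_{563^40}

F_{p^m} embeds in F_{p^n} iff m | n (since F_{p^n} is the splitting field of x^(p^n) - x, and F_{p^m} ⊂ F_{p^n} forces p^n to be a power of p^m, i.e. m | n; conversely if m | n then every root of x^(p^m) - x is a root of x^(p^n) - x). Here 2 | 40 (since 40 = 20·2), so F_{563^2} is a subfield of F_{563^40}, and [F_{563^40} : F_{563^2}] = 40/2 = 20.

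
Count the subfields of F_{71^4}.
F_{71^4} has 3 subfields

The subfields of F_{p^n} are exactly the fields F_{p^d} for d | n (each is the fixed field of the unique index-d subgroup of Gal(F_{p^n}/F_p) ≅ Z/nZ). The divisors of n = 4 are {1, 2, 4}, giving 3 subfields: F_{71^1}, F_{71^2}, F_{71^4}.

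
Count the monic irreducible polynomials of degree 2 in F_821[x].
There are 336610 monic irreducible polynomials of degree 2 over F_821

Each element of F_{821^2} that lies in no proper subfield is a root of exactly one monic irreducible of degree 2 over F_821, and each such polynomial has 2 distinct roots in F_{821^2}. By Möbius inversion the count is N_821(2) = (1/2) Σ_{d|2} μ(2/d) · 821^d = (1/2)(μ(2)·821^1 + μ(1)·821^2) = 673220/2 = 336610.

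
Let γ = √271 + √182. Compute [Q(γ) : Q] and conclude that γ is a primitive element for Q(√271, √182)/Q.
[Q(γ) : Q] = 4 (equivalently, Q(γ) = Q(√271, √182))

Obviously Q(γ) ⊆ Q(√271, √182), and [Q(√271, √182):Q] = 4 (since 271, 182 are distinct squarefree integers > 1 with 49322 not a perfect square). To show equality we compute the minimal polynomial of γ. From γ = √271 + √182: γ^2 = 271 + 2√(49322) + 182 = 453 + 2√(49322), so γ^2 - 453 = 2√(49322); squaring, (γ^2 - 453)^2 = 4·49322, i.e. γ^4 - 906γ^2 + 205209 - 197288 = 0, i.e. γ^4 - 906γ^2 + 7921 = 0. So γ is a root of x^4 - 906x^2 + 7921. This polynomial is irreducible over Q: it has no rational root (each ±√271 ± √182 is irrational), and any factorization into two quadratics over Q would force √(49322) ∈ Q (pairing opposite roots) or √271, √182 ∈ Q (other pairings), all impossible. Hence [Q(γ):Q] = 4 = [Q(√271, √182):Q], so Q(γ) = Q(√271, √182).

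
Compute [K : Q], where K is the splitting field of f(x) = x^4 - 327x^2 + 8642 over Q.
[K : Q] = 4

Solving the quadratic in x^2: x^2 = (327 ± √(327^2 - 4·8642))/2 = (327 ± √72361)/2 = (327 ± 269)/2, giving x^2 = 29 or x^2 = 298. So f(x) = (x^2 - 29)(x^2 - 298) and the roots of f are ±√29, ±√298. Hence the splitting field is K = Q(√29, √298). Since 29 and 298 are distinct squarefree integers > 1, their product 8642 is not a perfect square, so √298 ∉ Q(√29). By the tower law [K:Q] = [Q(√29,√298):Q(√29)] · [Q(√29):Q] = 2 · 2 = 4.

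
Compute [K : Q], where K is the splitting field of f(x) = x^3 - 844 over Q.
[K : Q] = 6

The roots of x^3 - 844 are ∛844, ω∛844, ω^2∛844 where ω = e^(2πi/3) is a primitive cube root of unity, so K = Q(∛844, ω). Now [Q(∛844):Q] = 3 (since 844 is not a perfect cube, x^3 - 844 is irreducible) and [Q(ω):Q] = 2. Both 2 and 3 divide [K:Q], and [K:Q] ≤ 3·2 = 6, so [K:Q] = 6. (Equivalently: Q(∛844) ⊂ R but ω ∉ R, so [K : Q(∛844)] = 2.)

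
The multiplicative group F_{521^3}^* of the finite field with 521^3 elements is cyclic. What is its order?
|F_{521^3}^*| = 141420760

F_{521^3} has 521^3 = 141420761 elements; its multiplicative group consists of all nonzero elements, so |F_{521^3}^*| = 141420761 - 1 = 141420760. (It is cyclic since any finite subgroup of the multiplicative group of a field is cyclic.)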